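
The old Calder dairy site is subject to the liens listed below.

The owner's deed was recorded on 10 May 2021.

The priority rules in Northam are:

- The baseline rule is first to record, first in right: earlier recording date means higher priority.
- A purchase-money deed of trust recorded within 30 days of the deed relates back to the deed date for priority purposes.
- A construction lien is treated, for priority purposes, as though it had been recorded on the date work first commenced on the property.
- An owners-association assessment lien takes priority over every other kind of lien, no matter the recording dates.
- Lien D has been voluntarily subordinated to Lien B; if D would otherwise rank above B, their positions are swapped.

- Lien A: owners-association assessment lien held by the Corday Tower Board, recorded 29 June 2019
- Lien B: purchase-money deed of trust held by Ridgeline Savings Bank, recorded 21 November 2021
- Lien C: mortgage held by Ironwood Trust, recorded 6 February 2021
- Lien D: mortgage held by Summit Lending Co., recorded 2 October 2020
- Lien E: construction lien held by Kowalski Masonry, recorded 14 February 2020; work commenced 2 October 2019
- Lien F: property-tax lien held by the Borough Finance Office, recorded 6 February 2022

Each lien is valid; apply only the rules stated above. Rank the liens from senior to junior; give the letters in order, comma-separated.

Effective dates after the stated exceptions: B was recorded 195 days after the deed — beyond 30 days — so no relation-back applies; E's effective date is 2 October 2019, when work began.
A, as an owners-association assessment lien, has superpriority and ranks first.
Remaining liens by effective date: E (2 October 2019), D (2 October 2020), C (6 February 2021), B (21 November 2021), F (6 February 2022).
D is senior to B before the subordination, so the two trade places.

A, E, B, C, D, F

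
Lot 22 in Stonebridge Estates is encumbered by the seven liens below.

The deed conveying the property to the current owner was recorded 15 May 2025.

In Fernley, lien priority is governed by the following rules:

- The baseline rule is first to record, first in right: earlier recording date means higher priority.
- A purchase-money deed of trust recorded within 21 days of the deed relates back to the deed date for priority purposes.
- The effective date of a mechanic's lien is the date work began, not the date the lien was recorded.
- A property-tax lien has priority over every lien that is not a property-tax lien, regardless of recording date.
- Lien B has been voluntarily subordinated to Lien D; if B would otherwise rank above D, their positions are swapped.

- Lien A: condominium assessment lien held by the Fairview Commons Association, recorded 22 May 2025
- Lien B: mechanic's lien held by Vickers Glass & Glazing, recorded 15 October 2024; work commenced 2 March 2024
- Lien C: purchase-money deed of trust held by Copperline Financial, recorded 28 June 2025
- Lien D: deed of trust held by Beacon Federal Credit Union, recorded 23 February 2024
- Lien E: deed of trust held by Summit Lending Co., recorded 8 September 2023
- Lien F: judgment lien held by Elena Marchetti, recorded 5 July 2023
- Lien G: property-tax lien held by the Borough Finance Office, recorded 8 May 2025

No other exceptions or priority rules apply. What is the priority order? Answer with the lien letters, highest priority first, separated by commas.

First, effective dates: B's effective date is 2 March 2024, when work began; C was recorded 44 days after the deed, outside the 21-day window, so it keeps its recording date.
G, as a property-tax lien, has superpriority and ranks first.
The other liens, earliest effective date first: F (5 July 2023), E (8 September 2023), D (23 February 2024), B (2 March 2024), A (22 May 2025), C (28 June 2025).
Since B is not senior to D, the subordination leaves the order unchanged.

G, F, E, D, B, A, C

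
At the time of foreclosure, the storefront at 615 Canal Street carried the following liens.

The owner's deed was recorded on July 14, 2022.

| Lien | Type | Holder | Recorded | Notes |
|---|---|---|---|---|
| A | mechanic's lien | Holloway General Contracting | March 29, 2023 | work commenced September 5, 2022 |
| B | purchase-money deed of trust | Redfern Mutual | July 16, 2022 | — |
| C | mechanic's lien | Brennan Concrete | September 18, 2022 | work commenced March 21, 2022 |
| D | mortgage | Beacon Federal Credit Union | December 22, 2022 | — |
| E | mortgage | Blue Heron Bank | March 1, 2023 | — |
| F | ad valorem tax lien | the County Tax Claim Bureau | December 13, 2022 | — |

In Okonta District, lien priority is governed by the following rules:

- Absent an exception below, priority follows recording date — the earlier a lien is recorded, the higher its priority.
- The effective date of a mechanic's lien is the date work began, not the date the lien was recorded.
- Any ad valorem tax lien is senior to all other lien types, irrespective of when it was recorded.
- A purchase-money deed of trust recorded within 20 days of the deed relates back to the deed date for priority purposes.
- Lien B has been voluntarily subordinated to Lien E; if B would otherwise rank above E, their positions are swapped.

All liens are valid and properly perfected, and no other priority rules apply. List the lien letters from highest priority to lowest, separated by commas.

Adjusting effective dates: A's effective date is September 5, 2022, when work began; B relates back to the deed date July 14, 2022; C relates back to March 21, 2022 (work commenced).
F is an ad valorem tax lien and takes priority over every other lien.
The other liens, earliest effective date first: C (March 21, 2022), B (July 14, 2022), A (September 5, 2022), D (December 22, 2022), E (March 1, 2023).
B would otherwise be senior to E, so under the subordination agreement B and E exchange positions.

F, C, E, A, D, B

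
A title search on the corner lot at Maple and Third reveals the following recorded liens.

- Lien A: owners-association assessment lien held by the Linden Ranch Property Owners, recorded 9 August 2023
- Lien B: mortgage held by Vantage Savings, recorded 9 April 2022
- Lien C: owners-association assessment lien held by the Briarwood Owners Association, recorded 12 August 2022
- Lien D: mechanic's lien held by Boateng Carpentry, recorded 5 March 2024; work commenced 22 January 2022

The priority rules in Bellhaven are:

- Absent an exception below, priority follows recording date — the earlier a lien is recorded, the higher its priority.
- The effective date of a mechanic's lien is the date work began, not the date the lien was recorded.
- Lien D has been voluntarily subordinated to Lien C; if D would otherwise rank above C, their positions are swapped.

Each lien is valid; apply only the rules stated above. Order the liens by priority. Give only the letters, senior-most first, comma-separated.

C, B, D, A

First, effective dates: D's effective date is 22 January 2022, when work began.
By effective date: D (22 January 2022), B (9 April 2022), C (12 August 2022), A (9 August 2023).
The subordination applies — D was senior to C — so D and C swap.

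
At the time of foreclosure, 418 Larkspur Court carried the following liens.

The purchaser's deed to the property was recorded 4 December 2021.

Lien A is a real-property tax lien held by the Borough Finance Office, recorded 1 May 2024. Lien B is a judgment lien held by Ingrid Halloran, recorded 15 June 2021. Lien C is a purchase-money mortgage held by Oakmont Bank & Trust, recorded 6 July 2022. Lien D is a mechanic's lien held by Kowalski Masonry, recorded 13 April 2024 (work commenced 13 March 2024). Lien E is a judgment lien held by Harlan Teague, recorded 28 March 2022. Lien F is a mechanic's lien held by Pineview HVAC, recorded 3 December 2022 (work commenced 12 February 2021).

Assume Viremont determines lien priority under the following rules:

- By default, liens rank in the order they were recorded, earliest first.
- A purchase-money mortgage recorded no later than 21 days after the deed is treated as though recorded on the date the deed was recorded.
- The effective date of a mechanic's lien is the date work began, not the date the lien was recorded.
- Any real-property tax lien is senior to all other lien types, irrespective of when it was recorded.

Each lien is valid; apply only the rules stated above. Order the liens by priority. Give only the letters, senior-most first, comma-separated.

A, F, B, E, C, D

Adjusting effective dates: C was recorded 214 days after the deed — beyond 21 days — so no relation-back applies; D is treated as recorded 13 March 2024, the work-commencement date; F's effective date is 12 February 2021, when work began.
A is a real-property tax lien, so it outranks all other liens regardless of date.
Among the remaining liens, by effective date: F (12 February 2021), B (15 June 2021), E (28 March 2022), C (6 July 2022), D (13 March 2024).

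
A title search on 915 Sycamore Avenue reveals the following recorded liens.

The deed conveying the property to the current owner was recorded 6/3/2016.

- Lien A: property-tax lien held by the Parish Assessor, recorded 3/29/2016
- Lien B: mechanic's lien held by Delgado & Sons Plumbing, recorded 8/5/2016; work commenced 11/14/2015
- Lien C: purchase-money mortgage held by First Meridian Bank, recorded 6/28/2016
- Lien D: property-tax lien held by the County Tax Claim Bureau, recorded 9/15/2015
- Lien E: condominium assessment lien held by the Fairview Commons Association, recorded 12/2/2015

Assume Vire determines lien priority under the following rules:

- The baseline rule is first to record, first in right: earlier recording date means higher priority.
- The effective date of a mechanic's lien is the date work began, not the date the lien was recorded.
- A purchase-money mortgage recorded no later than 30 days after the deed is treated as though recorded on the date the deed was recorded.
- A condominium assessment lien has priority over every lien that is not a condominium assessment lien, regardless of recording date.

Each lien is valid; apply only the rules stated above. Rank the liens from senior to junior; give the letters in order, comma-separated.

E, D, B, A, C

Effective dates after the stated exceptions: B relates back to 11/14/2015 (work commenced); C was recorded within the 30-day window, so its effective date is the deed date 6/3/2016.
As a condominium assessment lien, E is senior to every other lien.
The other liens, earliest effective date first: D (9/15/2015), B (11/14/2015), A (3/29/2016), C (6/3/2016).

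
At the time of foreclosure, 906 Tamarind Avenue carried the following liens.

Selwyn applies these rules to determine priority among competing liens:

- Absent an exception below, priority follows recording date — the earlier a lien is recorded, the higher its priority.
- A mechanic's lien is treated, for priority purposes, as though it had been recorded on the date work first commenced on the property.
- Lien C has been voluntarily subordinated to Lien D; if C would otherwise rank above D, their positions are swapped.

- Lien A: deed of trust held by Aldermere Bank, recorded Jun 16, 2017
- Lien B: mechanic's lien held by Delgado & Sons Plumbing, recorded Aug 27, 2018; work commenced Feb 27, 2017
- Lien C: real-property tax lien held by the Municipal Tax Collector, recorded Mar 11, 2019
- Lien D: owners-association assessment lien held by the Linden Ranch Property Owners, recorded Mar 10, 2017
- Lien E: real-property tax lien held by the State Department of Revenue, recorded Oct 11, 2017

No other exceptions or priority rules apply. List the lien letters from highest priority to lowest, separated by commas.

First, effective dates: B is treated as recorded Feb 27, 2017, the work-commencement date.
Ordering by effective date: B (Feb 27, 2017), D (Mar 10, 2017), A (Jun 16, 2017), E (Oct 11, 2017), C (Mar 11, 2019).
C already ranks below D; the subordination has no effect.

B, D, A, E, C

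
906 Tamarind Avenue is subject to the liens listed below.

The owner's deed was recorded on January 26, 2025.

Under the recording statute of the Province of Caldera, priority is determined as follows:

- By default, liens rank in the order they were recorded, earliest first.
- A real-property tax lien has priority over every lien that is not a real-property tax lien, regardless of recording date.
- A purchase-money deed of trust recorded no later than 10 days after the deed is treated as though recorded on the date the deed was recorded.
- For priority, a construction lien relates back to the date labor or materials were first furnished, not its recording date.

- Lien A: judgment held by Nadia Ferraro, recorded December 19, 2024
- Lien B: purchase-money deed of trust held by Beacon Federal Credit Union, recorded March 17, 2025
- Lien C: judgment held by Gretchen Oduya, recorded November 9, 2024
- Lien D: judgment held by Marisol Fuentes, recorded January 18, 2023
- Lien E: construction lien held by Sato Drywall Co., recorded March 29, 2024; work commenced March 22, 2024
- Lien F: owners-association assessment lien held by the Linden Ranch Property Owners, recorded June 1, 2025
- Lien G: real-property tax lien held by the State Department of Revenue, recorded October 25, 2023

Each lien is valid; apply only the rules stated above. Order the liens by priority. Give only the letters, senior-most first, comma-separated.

G, D, E, C, A, B, F

Effective dates: B missed the 10-day window (50 days after the deed), so its recording date stands; E is treated as recorded March 22, 2024, the work-commencement date.
G is a real-property tax lien and takes priority over every other lien.
Ordering the rest by effective date: D (January 18, 2023), E (March 22, 2024), C (November 9, 2024), A (December 19, 2024), B (March 17, 2025), F (June 1, 2025).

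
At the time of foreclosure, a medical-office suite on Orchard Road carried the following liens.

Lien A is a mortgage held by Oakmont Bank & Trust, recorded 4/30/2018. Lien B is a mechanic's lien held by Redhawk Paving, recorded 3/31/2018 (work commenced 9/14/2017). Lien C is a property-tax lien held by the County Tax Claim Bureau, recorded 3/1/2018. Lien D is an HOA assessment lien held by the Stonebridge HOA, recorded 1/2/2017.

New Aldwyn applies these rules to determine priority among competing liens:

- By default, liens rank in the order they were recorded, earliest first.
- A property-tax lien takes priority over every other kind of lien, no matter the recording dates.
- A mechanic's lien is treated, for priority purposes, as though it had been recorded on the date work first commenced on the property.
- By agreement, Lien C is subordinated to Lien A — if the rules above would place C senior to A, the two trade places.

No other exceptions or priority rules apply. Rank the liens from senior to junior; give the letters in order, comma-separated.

Effective dates after the stated exceptions: B relates back to 9/14/2017 (work commenced).
As a property-tax lien, C is senior to every other lien.
Remaining liens by effective date: D (1/2/2017), B (9/14/2017), A (4/30/2018).
C would otherwise be senior to A, so under the subordination agreement C and A exchange positions.

A, D, B, C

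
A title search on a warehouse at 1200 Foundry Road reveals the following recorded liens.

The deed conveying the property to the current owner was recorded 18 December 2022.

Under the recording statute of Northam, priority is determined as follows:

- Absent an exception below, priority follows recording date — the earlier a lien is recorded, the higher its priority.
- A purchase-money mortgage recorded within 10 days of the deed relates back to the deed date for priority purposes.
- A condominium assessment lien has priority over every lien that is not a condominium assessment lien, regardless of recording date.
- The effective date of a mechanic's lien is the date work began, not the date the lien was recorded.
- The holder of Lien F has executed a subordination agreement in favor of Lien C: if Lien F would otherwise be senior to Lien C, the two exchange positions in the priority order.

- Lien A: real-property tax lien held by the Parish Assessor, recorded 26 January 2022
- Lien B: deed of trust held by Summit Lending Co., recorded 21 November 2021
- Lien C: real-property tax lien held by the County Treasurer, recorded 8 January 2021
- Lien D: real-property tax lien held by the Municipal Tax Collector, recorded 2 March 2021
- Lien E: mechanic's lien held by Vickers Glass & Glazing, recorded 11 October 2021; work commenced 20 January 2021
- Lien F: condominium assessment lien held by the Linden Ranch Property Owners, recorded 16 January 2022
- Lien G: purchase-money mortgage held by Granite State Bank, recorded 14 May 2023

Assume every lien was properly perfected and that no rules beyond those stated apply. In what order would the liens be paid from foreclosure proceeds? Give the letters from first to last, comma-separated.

Effective dates: E's effective date is 20 January 2021, when work began; G missed the 10-day window (147 days after the deed), so its recording date stands.
F is a condominium assessment lien and takes priority over every other lien.
Ordering the rest by effective date: C (8 January 2021), E (20 January 2021), D (2 March 2021), B (21 November 2021), A (26 January 2022), G (14 May 2023).
F would otherwise be senior to C, so under the subordination agreement F and C exchange positions.

C, F, E, D, B, A, G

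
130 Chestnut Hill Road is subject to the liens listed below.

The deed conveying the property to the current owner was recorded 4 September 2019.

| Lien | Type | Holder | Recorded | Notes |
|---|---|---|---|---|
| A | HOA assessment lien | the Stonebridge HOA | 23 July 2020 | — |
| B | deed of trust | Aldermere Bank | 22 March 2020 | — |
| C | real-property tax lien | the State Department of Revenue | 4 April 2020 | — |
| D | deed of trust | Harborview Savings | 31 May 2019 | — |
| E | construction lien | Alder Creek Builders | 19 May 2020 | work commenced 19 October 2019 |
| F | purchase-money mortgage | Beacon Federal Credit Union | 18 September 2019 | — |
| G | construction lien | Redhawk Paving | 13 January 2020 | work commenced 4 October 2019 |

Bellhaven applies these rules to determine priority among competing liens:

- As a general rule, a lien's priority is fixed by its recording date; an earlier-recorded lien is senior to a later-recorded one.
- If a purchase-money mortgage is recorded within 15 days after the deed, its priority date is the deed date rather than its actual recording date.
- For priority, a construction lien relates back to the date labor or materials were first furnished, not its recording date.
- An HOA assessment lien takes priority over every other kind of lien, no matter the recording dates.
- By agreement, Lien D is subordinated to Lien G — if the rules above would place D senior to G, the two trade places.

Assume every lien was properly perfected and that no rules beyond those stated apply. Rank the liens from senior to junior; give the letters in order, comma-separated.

First, effective dates: E relates back to 19 October 2019 (work commenced); F's effective date is the deed date, 4 September 2019; G is treated as recorded 4 October 2019, the work-commencement date.
As an HOA assessment lien, A is senior to every other lien.
The other liens, earliest effective date first: D (31 May 2019), F (4 September 2019), G (4 October 2019), E (19 October 2019), B (22 March 2020), C (4 April 2020).
D would otherwise be senior to G, so under the subordination agreement D and G exchange positions.

A, G, F, D, E, B, C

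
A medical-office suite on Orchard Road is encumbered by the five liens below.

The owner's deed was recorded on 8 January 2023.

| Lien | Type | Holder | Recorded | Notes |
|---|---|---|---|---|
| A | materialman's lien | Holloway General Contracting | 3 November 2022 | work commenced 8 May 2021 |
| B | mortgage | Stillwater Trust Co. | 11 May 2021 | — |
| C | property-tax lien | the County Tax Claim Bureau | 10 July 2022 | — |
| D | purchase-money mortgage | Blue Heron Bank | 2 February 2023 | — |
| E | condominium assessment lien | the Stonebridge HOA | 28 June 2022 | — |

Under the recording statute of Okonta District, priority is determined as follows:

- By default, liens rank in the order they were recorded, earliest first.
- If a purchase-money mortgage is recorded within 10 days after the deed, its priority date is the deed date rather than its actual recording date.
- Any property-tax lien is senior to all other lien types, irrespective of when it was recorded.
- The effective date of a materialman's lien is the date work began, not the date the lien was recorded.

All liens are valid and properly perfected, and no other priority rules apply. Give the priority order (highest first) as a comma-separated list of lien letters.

Effective dates after the stated exceptions: A's effective date is 8 May 2021, when work began; D was recorded 25 days after the deed — beyond 10 days — so no relation-back applies.
C is a property-tax lien and takes priority over every other lien.
The other liens, earliest effective date first: A (8 May 2021), B (11 May 2021), E (28 June 2022), D (2 February 2023).

C, A, B, E, D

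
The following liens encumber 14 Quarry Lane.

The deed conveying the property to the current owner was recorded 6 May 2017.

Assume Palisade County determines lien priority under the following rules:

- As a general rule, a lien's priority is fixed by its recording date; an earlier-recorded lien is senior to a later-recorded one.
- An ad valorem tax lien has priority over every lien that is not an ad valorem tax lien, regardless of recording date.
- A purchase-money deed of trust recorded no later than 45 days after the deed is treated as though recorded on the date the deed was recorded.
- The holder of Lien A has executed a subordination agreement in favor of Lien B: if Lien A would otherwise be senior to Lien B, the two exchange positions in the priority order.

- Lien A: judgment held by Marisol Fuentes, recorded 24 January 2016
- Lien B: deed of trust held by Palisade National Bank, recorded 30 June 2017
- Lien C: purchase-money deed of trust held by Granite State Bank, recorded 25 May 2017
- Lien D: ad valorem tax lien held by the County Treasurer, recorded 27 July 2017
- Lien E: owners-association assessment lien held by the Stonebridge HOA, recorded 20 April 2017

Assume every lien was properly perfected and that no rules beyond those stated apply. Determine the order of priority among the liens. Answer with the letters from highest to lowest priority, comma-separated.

D, B, E, C, A

Effective dates: C relates back to the deed date 6 May 2017.
D is an ad valorem tax lien and takes priority over every other lien.
Among the remaining liens, by effective date: A (24 January 2016), E (20 April 2017), C (6 May 2017), B (30 June 2017).
The subordination applies — A was senior to B — so A and B swap.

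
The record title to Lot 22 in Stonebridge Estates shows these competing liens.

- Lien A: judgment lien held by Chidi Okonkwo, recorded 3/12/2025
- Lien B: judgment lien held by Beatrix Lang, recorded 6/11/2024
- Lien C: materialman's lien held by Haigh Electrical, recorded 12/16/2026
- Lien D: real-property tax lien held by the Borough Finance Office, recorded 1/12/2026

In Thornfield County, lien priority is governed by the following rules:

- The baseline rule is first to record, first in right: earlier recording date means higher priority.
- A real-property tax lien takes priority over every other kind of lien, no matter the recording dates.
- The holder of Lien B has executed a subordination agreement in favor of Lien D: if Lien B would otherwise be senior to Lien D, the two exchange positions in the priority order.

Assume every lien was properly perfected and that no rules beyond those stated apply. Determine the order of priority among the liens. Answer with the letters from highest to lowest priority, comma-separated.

D, B, A, C

D, as a real-property tax lien, has superpriority and ranks first.
Among the remaining liens, by effective date: B (6/11/2024), A (3/12/2025), C (12/16/2026).
B is already junior to D, so the subordination agreement changes nothing.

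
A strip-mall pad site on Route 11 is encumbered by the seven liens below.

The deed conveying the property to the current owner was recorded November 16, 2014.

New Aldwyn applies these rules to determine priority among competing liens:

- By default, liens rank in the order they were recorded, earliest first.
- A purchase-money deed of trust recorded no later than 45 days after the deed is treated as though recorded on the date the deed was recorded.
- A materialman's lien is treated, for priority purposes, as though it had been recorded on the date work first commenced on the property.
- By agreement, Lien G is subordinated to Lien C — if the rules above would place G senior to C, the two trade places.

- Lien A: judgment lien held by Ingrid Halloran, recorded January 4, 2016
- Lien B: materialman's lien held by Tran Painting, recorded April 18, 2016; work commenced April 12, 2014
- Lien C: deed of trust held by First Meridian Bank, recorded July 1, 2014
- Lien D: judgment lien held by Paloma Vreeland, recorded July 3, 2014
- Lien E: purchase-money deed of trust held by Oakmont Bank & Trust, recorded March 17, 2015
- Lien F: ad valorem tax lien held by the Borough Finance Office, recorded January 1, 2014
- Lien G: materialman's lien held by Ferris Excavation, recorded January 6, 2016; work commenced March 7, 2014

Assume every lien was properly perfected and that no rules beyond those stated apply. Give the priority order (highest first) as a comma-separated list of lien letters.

F, C, B, G, D, E, A

Effective dates: B is treated as recorded April 12, 2014, the work-commencement date; E missed the 45-day window (121 days after the deed), so its recording date stands; G relates back to March 7, 2014 (work commenced).
Ordering by effective date: F (January 1, 2014), G (March 7, 2014), B (April 12, 2014), C (July 1, 2014), D (July 3, 2014), E (March 17, 2015), A (January 4, 2016).
Because G would otherwise rank above C, the subordination swaps them.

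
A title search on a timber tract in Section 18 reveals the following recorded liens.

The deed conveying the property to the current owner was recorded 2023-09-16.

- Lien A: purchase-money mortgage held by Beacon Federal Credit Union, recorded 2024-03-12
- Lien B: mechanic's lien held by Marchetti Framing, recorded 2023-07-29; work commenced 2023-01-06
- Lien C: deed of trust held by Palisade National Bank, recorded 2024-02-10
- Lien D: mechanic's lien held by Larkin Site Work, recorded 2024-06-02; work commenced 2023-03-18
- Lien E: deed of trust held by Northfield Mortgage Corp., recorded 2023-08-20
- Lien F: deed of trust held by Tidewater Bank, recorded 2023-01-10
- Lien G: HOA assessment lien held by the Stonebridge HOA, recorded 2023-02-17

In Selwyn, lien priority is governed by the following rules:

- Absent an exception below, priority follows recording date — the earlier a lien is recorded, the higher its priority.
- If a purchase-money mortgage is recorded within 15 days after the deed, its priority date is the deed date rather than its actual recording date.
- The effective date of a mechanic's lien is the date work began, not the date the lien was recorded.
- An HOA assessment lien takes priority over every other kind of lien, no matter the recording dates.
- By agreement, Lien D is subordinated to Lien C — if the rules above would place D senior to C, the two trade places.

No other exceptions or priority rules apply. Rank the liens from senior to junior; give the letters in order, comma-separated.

Effective dates after the stated exceptions: A was recorded 178 days after the deed, outside the 15-day window, so it keeps its recording date; B's effective date is 2023-01-06, when work began; D is treated as recorded 2023-03-18, the work-commencement date.
G is an HOA assessment lien and takes priority over every other lien.
Ordering the rest by effective date: B (2023-01-06), F (2023-01-10), D (2023-03-18), E (2023-08-20), C (2024-02-10), A (2024-03-12).
D would otherwise be senior to C, so under the subordination agreement D and C exchange positions.

G, B, F, C, E, D, A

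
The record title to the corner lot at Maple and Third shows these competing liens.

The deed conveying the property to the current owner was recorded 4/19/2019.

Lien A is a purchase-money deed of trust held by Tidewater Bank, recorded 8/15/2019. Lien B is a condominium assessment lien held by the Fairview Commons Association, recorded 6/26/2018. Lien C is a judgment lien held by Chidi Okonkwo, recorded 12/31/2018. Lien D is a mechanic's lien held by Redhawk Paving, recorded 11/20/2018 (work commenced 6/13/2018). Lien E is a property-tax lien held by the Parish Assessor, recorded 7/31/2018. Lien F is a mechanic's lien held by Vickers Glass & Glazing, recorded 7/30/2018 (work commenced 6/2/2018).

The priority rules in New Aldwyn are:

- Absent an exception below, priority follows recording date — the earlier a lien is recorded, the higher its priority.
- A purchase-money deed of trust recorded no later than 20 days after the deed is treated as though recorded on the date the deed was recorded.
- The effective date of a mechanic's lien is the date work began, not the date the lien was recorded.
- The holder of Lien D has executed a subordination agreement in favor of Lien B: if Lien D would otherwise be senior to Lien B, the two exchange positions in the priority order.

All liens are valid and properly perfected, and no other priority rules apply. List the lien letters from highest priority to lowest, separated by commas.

F, B, D, E, C, A

Adjusting effective dates: A was recorded 118 days after the deed — beyond 20 days — so no relation-back applies; D's effective date is 6/13/2018, when work began; F's effective date is 6/2/2018, when work began.
Ordering by effective date: F (6/2/2018), D (6/13/2018), B (6/26/2018), E (7/31/2018), C (12/31/2018), A (8/15/2019).
D would otherwise be senior to B, so under the subordination agreement D and B exchange positions.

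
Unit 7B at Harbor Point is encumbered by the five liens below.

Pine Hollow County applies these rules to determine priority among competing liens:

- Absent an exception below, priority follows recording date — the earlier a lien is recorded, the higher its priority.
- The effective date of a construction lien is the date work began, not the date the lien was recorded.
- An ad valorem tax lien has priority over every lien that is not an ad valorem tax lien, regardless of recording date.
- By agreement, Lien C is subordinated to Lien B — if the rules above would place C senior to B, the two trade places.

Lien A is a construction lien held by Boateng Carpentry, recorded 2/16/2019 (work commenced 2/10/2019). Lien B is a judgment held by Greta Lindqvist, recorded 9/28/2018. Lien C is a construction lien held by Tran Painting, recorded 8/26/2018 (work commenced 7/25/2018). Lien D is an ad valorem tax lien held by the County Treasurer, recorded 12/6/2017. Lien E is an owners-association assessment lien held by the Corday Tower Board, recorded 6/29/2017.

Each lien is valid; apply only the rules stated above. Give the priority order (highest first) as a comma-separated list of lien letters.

Effective dates after the stated exceptions: A relates back to 2/10/2019 (work commenced); C relates back to 7/25/2018 (work commenced).
D is an ad valorem tax lien and takes priority over every other lien.
Ordering the rest by effective date: E (6/29/2017), C (7/25/2018), B (9/28/2018), A (2/10/2019).
C is senior to B before the subordination, so the two trade places.

D, E, B, C, A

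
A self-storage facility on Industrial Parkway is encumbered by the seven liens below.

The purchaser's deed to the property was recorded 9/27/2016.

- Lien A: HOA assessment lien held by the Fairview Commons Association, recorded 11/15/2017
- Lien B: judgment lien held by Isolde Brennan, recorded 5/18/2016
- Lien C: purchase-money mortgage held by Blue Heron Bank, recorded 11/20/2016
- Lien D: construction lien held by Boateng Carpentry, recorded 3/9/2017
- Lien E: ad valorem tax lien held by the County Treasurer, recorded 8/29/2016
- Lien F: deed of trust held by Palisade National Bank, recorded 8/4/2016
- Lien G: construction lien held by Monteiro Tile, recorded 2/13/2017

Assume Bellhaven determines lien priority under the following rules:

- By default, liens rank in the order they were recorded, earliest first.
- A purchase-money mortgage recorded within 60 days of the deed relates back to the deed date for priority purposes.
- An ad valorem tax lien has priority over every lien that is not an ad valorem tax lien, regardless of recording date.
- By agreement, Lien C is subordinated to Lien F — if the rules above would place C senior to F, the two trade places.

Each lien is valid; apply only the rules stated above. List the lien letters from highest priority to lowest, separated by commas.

First, effective dates: C was recorded within the 60-day window, so its effective date is the deed date 9/27/2016.
As an ad valorem tax lien, E is senior to every other lien.
Remaining liens by effective date: B (5/18/2016), F (8/4/2016), C (9/27/2016), G (2/13/2017), D (3/9/2017), A (11/15/2017).
C is already junior to F, so the subordination agreement changes nothing.

E, B, F, C, G, D, A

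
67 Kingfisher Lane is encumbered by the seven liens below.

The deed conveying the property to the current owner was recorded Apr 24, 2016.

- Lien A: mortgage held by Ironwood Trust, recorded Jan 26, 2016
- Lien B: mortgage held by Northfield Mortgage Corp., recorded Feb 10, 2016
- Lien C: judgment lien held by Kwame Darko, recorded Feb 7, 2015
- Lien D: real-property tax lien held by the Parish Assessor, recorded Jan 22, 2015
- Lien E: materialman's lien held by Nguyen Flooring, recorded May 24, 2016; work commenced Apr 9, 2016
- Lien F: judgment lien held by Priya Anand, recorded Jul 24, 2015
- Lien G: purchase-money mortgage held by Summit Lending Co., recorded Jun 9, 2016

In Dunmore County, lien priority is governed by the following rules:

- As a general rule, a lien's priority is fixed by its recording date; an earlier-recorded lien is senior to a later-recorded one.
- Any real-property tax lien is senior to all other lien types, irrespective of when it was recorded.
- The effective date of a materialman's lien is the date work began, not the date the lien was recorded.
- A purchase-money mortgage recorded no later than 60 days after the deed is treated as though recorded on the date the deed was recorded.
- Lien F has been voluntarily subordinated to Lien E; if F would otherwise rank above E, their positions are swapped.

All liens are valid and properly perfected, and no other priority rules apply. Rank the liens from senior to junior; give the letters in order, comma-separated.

D, C, E, A, B, F, G

First, effective dates: E's effective date is Apr 9, 2016, when work began; G relates back to the deed date Apr 24, 2016.
D is a real-property tax lien, so it outranks all other liens regardless of date.
Among the remaining liens, by effective date: C (Feb 7, 2015), F (Jul 24, 2015), A (Jan 26, 2016), B (Feb 10, 2016), E (Apr 9, 2016), G (Apr 24, 2016).
F is senior to E before the subordination, so the two trade places.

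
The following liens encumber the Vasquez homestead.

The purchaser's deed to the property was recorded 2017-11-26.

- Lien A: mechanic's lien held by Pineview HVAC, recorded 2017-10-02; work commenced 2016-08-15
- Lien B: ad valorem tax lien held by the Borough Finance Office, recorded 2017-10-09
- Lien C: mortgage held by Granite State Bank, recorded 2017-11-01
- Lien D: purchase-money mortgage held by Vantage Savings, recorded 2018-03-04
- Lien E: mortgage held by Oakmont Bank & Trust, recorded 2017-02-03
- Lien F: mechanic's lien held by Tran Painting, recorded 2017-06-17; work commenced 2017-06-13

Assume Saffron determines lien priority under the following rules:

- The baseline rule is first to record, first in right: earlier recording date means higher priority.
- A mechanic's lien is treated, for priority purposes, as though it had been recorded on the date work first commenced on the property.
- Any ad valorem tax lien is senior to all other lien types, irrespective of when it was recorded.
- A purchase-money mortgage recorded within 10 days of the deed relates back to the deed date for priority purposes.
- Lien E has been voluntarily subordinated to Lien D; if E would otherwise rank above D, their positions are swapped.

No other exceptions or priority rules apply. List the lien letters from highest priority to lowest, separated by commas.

B, A, D, F, C, E

First, effective dates: A is treated as recorded 2016-08-15, the work-commencement date; D missed the 10-day window (98 days after the deed), so its recording date stands; F is treated as recorded 2017-06-13, the work-commencement date.
B is an ad valorem tax lien and takes priority over every other lien.
The other liens, earliest effective date first: A (2016-08-15), E (2017-02-03), F (2017-06-13), C (2017-11-01), D (2018-03-04).
Because E would otherwise rank above D, the subordination swaps them.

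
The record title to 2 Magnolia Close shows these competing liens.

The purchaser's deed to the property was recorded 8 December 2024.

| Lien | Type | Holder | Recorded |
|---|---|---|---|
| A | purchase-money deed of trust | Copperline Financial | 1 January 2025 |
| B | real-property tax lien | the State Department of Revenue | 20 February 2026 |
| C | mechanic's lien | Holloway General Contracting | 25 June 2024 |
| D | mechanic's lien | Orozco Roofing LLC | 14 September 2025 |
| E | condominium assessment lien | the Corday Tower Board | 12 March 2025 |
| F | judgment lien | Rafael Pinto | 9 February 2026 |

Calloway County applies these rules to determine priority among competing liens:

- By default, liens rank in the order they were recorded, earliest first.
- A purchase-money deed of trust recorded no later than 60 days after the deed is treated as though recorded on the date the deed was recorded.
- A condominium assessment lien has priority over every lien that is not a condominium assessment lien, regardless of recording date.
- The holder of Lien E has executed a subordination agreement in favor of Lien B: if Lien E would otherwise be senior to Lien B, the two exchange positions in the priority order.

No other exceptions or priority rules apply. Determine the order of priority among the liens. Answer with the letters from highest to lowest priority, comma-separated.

Adjusting effective dates: A relates back to the deed date 8 December 2024.
As a condominium assessment lien, E is senior to every other lien.
The other liens, earliest effective date first: C (25 June 2024), A (8 December 2024), D (14 September 2025), F (9 February 2026), B (20 February 2026).
Because E would otherwise rank above B, the subordination swaps them.

B, C, A, D, F, E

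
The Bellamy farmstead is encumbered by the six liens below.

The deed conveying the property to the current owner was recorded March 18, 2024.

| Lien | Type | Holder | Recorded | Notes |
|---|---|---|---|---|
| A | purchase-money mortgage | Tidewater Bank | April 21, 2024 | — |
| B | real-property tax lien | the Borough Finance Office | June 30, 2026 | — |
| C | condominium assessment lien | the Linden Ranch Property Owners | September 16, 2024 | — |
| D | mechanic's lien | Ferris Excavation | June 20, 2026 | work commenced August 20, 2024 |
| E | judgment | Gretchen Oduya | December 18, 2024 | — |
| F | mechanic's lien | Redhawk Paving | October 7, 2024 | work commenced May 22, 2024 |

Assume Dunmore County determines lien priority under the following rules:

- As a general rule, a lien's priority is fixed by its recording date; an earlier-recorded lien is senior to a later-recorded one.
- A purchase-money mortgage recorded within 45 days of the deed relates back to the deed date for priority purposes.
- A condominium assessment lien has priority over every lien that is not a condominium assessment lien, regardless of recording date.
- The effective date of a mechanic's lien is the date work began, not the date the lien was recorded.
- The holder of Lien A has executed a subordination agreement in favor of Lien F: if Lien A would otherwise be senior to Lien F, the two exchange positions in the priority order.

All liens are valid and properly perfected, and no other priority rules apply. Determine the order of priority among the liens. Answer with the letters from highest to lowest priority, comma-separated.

C, F, A, D, E, B

Adjusting effective dates: A's effective date is the deed date, March 18, 2024; D relates back to August 20, 2024 (work commenced); F is treated as recorded May 22, 2024, the work-commencement date.
As a condominium assessment lien, C is senior to every other lien.
Among the remaining liens, by effective date: A (March 18, 2024), F (May 22, 2024), D (August 20, 2024), E (December 18, 2024), B (June 30, 2026).
A is senior to F before the subordination, so the two trade places.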